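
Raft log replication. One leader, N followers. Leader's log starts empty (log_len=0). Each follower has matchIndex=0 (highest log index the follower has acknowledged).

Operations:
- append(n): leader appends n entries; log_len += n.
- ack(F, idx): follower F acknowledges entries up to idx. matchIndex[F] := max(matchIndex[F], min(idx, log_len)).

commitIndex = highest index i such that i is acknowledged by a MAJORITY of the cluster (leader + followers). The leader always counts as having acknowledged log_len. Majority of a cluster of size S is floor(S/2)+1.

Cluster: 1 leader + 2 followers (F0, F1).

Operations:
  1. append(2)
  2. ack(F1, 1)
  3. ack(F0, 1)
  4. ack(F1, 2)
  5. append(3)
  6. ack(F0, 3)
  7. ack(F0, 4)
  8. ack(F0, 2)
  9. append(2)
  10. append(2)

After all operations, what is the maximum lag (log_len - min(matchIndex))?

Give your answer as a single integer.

Op 1: append 2 -> log_len=2
Op 2: F1 acks idx 1 -> match: F0=0 F1=1; commitIndex=1
Op 3: F0 acks idx 1 -> match: F0=1 F1=1; commitIndex=1
Op 4: F1 acks idx 2 -> match: F0=1 F1=2; commitIndex=2
Op 5: append 3 -> log_len=5
Op 6: F0 acks idx 3 -> match: F0=3 F1=2; commitIndex=3
Op 7: F0 acks idx 4 -> match: F0=4 F1=2; commitIndex=4
Op 8: F0 acks idx 2 -> match: F0=4 F1=2; commitIndex=4
Op 9: append 2 -> log_len=7
Op 10: append 2 -> log_len=9

Answer: 7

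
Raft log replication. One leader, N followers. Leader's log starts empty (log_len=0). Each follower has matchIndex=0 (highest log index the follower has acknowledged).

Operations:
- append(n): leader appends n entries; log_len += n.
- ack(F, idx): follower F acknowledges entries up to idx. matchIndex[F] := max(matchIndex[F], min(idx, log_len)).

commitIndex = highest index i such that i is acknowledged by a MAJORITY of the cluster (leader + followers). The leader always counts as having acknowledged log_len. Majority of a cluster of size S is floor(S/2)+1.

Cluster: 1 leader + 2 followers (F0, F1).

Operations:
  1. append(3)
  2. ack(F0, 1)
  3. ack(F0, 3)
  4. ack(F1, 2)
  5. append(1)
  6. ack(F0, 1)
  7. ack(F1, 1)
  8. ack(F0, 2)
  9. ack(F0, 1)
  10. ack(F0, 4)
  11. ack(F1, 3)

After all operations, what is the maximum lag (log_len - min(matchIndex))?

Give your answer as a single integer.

Op 1: append 3 -> log_len=3
Op 2: F0 acks idx 1 -> match: F0=1 F1=0; commitIndex=1
Op 3: F0 acks idx 3 -> match: F0=3 F1=0; commitIndex=3
Op 4: F1 acks idx 2 -> match: F0=3 F1=2; commitIndex=3
Op 5: append 1 -> log_len=4
Op 6: F0 acks idx 1 -> match: F0=3 F1=2; commitIndex=3
Op 7: F1 acks idx 1 -> match: F0=3 F1=2; commitIndex=3
Op 8: F0 acks idx 2 -> match: F0=3 F1=2; commitIndex=3
Op 9: F0 acks idx 1 -> match: F0=3 F1=2; commitIndex=3
Op 10: F0 acks idx 4 -> match: F0=4 F1=2; commitIndex=4
Op 11: F1 acks idx 3 -> match: F0=4 F1=3; commitIndex=4

Answer: 1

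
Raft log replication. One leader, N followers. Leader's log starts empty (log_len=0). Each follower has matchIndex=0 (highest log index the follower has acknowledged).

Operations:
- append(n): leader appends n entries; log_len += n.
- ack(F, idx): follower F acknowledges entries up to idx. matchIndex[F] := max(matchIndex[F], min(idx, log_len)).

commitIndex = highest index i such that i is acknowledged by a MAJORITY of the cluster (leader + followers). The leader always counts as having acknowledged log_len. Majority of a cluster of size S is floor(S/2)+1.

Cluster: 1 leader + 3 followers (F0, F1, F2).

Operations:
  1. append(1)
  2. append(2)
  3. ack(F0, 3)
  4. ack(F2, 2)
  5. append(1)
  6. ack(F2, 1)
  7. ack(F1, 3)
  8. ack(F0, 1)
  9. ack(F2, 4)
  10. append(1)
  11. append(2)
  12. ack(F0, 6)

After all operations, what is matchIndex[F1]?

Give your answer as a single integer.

Op 1: append 1 -> log_len=1
Op 2: append 2 -> log_len=3
Op 3: F0 acks idx 3 -> match: F0=3 F1=0 F2=0; commitIndex=0
Op 4: F2 acks idx 2 -> match: F0=3 F1=0 F2=2; commitIndex=2
Op 5: append 1 -> log_len=4
Op 6: F2 acks idx 1 -> match: F0=3 F1=0 F2=2; commitIndex=2
Op 7: F1 acks idx 3 -> match: F0=3 F1=3 F2=2; commitIndex=3
Op 8: F0 acks idx 1 -> match: F0=3 F1=3 F2=2; commitIndex=3
Op 9: F2 acks idx 4 -> match: F0=3 F1=3 F2=4; commitIndex=3
Op 10: append 1 -> log_len=5
Op 11: append 2 -> log_len=7
Op 12: F0 acks idx 6 -> match: F0=6 F1=3 F2=4; commitIndex=4

Answer: 3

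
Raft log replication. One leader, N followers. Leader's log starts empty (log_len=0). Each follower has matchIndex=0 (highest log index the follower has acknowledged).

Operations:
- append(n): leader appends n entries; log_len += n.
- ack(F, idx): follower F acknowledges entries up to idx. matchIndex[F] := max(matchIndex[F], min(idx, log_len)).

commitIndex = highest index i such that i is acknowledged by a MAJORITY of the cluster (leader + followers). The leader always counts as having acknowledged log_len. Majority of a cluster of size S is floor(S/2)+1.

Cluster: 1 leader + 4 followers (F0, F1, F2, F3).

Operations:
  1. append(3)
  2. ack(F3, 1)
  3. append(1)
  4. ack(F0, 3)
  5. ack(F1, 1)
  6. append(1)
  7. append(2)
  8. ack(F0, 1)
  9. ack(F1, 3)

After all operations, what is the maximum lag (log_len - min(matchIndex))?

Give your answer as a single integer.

Answer: 7

Derivation:
Op 1: append 3 -> log_len=3
Op 2: F3 acks idx 1 -> match: F0=0 F1=0 F2=0 F3=1; commitIndex=0
Op 3: append 1 -> log_len=4
Op 4: F0 acks idx 3 -> match: F0=3 F1=0 F2=0 F3=1; commitIndex=1
Op 5: F1 acks idx 1 -> match: F0=3 F1=1 F2=0 F3=1; commitIndex=1
Op 6: append 1 -> log_len=5
Op 7: append 2 -> log_len=7
Op 8: F0 acks idx 1 -> match: F0=3 F1=1 F2=0 F3=1; commitIndex=1
Op 9: F1 acks idx 3 -> match: F0=3 F1=3 F2=0 F3=1; commitIndex=3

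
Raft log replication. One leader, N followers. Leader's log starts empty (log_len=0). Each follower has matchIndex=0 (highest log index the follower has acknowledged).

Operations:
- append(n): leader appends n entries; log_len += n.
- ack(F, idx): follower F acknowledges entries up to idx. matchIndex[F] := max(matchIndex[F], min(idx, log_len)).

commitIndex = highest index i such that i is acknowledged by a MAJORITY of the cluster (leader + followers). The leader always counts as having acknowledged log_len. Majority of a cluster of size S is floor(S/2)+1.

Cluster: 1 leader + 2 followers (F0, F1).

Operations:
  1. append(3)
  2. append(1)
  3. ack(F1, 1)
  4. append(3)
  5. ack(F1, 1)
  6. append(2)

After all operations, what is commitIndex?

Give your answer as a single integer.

Op 1: append 3 -> log_len=3
Op 2: append 1 -> log_len=4
Op 3: F1 acks idx 1 -> match: F0=0 F1=1; commitIndex=1
Op 4: append 3 -> log_len=7
Op 5: F1 acks idx 1 -> match: F0=0 F1=1; commitIndex=1
Op 6: append 2 -> log_len=9

Answer: 1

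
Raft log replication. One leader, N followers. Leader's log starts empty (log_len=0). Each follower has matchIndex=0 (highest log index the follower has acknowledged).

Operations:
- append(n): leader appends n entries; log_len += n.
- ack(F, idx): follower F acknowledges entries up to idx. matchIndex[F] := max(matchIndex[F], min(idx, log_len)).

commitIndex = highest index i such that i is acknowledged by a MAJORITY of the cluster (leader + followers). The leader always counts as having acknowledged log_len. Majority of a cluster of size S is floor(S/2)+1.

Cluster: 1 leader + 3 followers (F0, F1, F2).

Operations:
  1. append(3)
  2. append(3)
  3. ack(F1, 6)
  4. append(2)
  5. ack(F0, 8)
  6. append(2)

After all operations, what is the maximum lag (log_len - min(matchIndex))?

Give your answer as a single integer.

Answer: 10

Derivation:
Op 1: append 3 -> log_len=3
Op 2: append 3 -> log_len=6
Op 3: F1 acks idx 6 -> match: F0=0 F1=6 F2=0; commitIndex=0
Op 4: append 2 -> log_len=8
Op 5: F0 acks idx 8 -> match: F0=8 F1=6 F2=0; commitIndex=6
Op 6: append 2 -> log_len=10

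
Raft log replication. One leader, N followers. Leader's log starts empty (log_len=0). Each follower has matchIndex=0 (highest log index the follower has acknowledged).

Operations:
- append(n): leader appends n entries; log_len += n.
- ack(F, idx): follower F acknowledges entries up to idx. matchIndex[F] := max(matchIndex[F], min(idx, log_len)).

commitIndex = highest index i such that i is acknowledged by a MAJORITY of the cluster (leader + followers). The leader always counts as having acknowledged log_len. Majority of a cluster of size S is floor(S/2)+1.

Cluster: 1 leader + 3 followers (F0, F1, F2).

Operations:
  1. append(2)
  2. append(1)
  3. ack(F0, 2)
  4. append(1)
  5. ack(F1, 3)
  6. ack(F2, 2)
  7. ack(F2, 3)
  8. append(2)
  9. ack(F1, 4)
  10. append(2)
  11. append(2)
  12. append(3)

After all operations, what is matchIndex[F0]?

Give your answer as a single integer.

Answer: 2

Derivation:
Op 1: append 2 -> log_len=2
Op 2: append 1 -> log_len=3
Op 3: F0 acks idx 2 -> match: F0=2 F1=0 F2=0; commitIndex=0
Op 4: append 1 -> log_len=4
Op 5: F1 acks idx 3 -> match: F0=2 F1=3 F2=0; commitIndex=2
Op 6: F2 acks idx 2 -> match: F0=2 F1=3 F2=2; commitIndex=2
Op 7: F2 acks idx 3 -> match: F0=2 F1=3 F2=3; commitIndex=3
Op 8: append 2 -> log_len=6
Op 9: F1 acks idx 4 -> match: F0=2 F1=4 F2=3; commitIndex=3
Op 10: append 2 -> log_len=8
Op 11: append 2 -> log_len=10
Op 12: append 3 -> log_len=13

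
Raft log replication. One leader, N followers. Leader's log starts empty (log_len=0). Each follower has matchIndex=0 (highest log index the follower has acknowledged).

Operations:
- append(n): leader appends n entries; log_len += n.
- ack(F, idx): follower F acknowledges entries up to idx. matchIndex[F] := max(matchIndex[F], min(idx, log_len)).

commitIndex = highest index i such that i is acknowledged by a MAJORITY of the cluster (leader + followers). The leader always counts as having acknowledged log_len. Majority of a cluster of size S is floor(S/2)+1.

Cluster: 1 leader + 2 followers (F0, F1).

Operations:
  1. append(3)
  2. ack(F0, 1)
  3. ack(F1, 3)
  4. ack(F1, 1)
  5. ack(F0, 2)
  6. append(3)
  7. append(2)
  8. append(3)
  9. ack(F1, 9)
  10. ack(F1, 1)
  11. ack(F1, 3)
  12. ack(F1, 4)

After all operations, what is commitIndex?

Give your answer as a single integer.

Op 1: append 3 -> log_len=3
Op 2: F0 acks idx 1 -> match: F0=1 F1=0; commitIndex=1
Op 3: F1 acks idx 3 -> match: F0=1 F1=3; commitIndex=3
Op 4: F1 acks idx 1 -> match: F0=1 F1=3; commitIndex=3
Op 5: F0 acks idx 2 -> match: F0=2 F1=3; commitIndex=3
Op 6: append 3 -> log_len=6
Op 7: append 2 -> log_len=8
Op 8: append 3 -> log_len=11
Op 9: F1 acks idx 9 -> match: F0=2 F1=9; commitIndex=9
Op 10: F1 acks idx 1 -> match: F0=2 F1=9; commitIndex=9
Op 11: F1 acks idx 3 -> match: F0=2 F1=9; commitIndex=9
Op 12: F1 acks idx 4 -> match: F0=2 F1=9; commitIndex=9

Answer: 9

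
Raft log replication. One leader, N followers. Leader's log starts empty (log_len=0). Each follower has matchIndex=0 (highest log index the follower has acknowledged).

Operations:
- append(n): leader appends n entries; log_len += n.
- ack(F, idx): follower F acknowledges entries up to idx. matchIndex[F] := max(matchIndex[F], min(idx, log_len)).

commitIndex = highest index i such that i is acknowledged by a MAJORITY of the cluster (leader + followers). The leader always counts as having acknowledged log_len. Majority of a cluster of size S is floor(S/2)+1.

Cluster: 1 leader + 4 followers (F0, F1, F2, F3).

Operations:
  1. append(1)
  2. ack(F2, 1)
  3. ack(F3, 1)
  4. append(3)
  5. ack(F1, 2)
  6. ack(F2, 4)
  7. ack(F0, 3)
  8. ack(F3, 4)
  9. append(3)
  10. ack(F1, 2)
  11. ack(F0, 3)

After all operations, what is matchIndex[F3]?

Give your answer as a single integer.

Answer: 4

Derivation:
Op 1: append 1 -> log_len=1
Op 2: F2 acks idx 1 -> match: F0=0 F1=0 F2=1 F3=0; commitIndex=0
Op 3: F3 acks idx 1 -> match: F0=0 F1=0 F2=1 F3=1; commitIndex=1
Op 4: append 3 -> log_len=4
Op 5: F1 acks idx 2 -> match: F0=0 F1=2 F2=1 F3=1; commitIndex=1
Op 6: F2 acks idx 4 -> match: F0=0 F1=2 F2=4 F3=1; commitIndex=2
Op 7: F0 acks idx 3 -> match: F0=3 F1=2 F2=4 F3=1; commitIndex=3
Op 8: F3 acks idx 4 -> match: F0=3 F1=2 F2=4 F3=4; commitIndex=4
Op 9: append 3 -> log_len=7
Op 10: F1 acks idx 2 -> match: F0=3 F1=2 F2=4 F3=4; commitIndex=4
Op 11: F0 acks idx 3 -> match: F0=3 F1=2 F2=4 F3=4; commitIndex=4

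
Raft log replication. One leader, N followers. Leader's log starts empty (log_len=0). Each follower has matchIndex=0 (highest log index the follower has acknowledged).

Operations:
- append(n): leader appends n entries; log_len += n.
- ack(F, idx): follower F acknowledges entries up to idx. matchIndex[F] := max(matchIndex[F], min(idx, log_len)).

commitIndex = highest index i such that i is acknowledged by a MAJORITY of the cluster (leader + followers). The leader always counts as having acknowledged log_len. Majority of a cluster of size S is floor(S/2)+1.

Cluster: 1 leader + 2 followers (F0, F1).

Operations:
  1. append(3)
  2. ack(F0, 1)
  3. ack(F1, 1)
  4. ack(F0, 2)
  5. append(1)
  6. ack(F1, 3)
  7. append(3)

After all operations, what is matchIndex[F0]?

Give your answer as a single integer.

Answer: 2

Derivation:
Op 1: append 3 -> log_len=3
Op 2: F0 acks idx 1 -> match: F0=1 F1=0; commitIndex=1
Op 3: F1 acks idx 1 -> match: F0=1 F1=1; commitIndex=1
Op 4: F0 acks idx 2 -> match: F0=2 F1=1; commitIndex=2
Op 5: append 1 -> log_len=4
Op 6: F1 acks idx 3 -> match: F0=2 F1=3; commitIndex=3
Op 7: append 3 -> log_len=7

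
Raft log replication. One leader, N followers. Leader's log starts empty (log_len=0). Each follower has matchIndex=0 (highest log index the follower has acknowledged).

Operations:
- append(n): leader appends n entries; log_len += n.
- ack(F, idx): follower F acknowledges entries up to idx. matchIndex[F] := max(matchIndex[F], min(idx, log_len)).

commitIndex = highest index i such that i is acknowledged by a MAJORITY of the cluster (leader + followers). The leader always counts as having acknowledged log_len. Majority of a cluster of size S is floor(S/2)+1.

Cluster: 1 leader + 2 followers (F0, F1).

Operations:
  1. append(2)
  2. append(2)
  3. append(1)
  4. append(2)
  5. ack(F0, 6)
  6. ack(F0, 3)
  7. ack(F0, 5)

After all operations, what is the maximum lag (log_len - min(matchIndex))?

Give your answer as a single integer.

Op 1: append 2 -> log_len=2
Op 2: append 2 -> log_len=4
Op 3: append 1 -> log_len=5
Op 4: append 2 -> log_len=7
Op 5: F0 acks idx 6 -> match: F0=6 F1=0; commitIndex=6
Op 6: F0 acks idx 3 -> match: F0=6 F1=0; commitIndex=6
Op 7: F0 acks idx 5 -> match: F0=6 F1=0; commitIndex=6

Answer: 7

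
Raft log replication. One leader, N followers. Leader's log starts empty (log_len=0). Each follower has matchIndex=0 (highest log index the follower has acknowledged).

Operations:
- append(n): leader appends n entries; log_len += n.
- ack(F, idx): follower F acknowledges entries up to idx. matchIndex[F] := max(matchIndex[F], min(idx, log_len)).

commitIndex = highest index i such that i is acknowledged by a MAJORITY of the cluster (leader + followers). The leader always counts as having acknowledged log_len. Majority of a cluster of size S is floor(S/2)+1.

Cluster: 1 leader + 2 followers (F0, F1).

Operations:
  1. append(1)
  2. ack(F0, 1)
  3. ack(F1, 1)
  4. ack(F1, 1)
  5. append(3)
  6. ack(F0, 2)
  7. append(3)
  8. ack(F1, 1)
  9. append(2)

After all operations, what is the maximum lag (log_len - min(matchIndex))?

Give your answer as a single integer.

Op 1: append 1 -> log_len=1
Op 2: F0 acks idx 1 -> match: F0=1 F1=0; commitIndex=1
Op 3: F1 acks idx 1 -> match: F0=1 F1=1; commitIndex=1
Op 4: F1 acks idx 1 -> match: F0=1 F1=1; commitIndex=1
Op 5: append 3 -> log_len=4
Op 6: F0 acks idx 2 -> match: F0=2 F1=1; commitIndex=2
Op 7: append 3 -> log_len=7
Op 8: F1 acks idx 1 -> match: F0=2 F1=1; commitIndex=2
Op 9: append 2 -> log_len=9

Answer: 8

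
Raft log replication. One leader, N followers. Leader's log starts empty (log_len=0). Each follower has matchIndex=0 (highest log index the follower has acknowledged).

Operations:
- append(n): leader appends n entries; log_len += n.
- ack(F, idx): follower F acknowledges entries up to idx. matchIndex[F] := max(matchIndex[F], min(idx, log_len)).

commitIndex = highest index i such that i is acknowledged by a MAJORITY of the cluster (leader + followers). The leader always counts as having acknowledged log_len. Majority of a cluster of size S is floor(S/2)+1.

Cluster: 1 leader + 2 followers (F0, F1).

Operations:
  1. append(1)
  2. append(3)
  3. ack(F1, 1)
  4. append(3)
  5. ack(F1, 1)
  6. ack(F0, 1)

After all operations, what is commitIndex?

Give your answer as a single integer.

Op 1: append 1 -> log_len=1
Op 2: append 3 -> log_len=4
Op 3: F1 acks idx 1 -> match: F0=0 F1=1; commitIndex=1
Op 4: append 3 -> log_len=7
Op 5: F1 acks idx 1 -> match: F0=0 F1=1; commitIndex=1
Op 6: F0 acks idx 1 -> match: F0=1 F1=1; commitIndex=1

Answer: 1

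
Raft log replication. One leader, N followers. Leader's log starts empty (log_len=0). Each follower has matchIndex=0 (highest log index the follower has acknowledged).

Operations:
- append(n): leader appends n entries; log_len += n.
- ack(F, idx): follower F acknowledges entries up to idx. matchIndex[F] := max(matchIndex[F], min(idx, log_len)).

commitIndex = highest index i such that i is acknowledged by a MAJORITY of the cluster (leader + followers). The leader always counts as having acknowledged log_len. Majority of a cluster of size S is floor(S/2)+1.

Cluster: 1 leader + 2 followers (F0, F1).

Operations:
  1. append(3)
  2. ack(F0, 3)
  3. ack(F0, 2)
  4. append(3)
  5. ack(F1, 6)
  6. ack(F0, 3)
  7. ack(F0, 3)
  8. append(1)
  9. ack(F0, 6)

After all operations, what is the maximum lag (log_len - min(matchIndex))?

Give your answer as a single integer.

Answer: 1

Derivation:
Op 1: append 3 -> log_len=3
Op 2: F0 acks idx 3 -> match: F0=3 F1=0; commitIndex=3
Op 3: F0 acks idx 2 -> match: F0=3 F1=0; commitIndex=3
Op 4: append 3 -> log_len=6
Op 5: F1 acks idx 6 -> match: F0=3 F1=6; commitIndex=6
Op 6: F0 acks idx 3 -> match: F0=3 F1=6; commitIndex=6
Op 7: F0 acks idx 3 -> match: F0=3 F1=6; commitIndex=6
Op 8: append 1 -> log_len=7
Op 9: F0 acks idx 6 -> match: F0=6 F1=6; commitIndex=6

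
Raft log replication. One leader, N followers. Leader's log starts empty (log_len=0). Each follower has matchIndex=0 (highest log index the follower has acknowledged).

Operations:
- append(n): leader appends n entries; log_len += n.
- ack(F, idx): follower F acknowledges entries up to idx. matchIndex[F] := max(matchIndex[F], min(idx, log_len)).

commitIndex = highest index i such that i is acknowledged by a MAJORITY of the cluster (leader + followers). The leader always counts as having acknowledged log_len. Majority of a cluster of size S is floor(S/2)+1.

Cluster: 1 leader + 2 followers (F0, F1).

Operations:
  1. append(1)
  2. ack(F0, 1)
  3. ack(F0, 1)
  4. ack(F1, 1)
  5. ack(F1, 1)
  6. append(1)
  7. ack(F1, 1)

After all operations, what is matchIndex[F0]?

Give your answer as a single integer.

Op 1: append 1 -> log_len=1
Op 2: F0 acks idx 1 -> match: F0=1 F1=0; commitIndex=1
Op 3: F0 acks idx 1 -> match: F0=1 F1=0; commitIndex=1
Op 4: F1 acks idx 1 -> match: F0=1 F1=1; commitIndex=1
Op 5: F1 acks idx 1 -> match: F0=1 F1=1; commitIndex=1
Op 6: append 1 -> log_len=2
Op 7: F1 acks idx 1 -> match: F0=1 F1=1; commitIndex=1

Answer: 1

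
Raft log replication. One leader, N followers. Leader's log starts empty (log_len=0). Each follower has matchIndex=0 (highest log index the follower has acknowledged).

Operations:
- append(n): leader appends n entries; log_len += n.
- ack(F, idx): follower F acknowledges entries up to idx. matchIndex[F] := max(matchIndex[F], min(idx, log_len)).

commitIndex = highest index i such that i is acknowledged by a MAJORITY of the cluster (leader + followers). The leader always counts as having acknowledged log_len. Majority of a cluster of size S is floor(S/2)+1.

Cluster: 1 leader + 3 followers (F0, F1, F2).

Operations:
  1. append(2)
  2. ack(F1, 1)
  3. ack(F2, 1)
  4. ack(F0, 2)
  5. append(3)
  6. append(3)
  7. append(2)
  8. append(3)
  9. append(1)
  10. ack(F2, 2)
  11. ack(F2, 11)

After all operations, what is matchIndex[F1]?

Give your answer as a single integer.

Answer: 1

Derivation:
Op 1: append 2 -> log_len=2
Op 2: F1 acks idx 1 -> match: F0=0 F1=1 F2=0; commitIndex=0
Op 3: F2 acks idx 1 -> match: F0=0 F1=1 F2=1; commitIndex=1
Op 4: F0 acks idx 2 -> match: F0=2 F1=1 F2=1; commitIndex=1
Op 5: append 3 -> log_len=5
Op 6: append 3 -> log_len=8
Op 7: append 2 -> log_len=10
Op 8: append 3 -> log_len=13
Op 9: append 1 -> log_len=14
Op 10: F2 acks idx 2 -> match: F0=2 F1=1 F2=2; commitIndex=2
Op 11: F2 acks idx 11 -> match: F0=2 F1=1 F2=11; commitIndex=2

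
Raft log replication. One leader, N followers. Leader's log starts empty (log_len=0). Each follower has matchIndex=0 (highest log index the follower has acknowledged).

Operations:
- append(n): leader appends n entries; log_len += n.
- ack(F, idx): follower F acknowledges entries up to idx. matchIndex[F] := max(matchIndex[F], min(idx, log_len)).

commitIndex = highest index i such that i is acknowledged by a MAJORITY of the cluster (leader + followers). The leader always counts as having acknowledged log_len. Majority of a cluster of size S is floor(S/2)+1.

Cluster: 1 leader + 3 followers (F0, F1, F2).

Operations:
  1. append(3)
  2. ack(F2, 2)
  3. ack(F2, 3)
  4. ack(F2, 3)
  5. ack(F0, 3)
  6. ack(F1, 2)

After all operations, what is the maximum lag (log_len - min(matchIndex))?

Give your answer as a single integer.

Op 1: append 3 -> log_len=3
Op 2: F2 acks idx 2 -> match: F0=0 F1=0 F2=2; commitIndex=0
Op 3: F2 acks idx 3 -> match: F0=0 F1=0 F2=3; commitIndex=0
Op 4: F2 acks idx 3 -> match: F0=0 F1=0 F2=3; commitIndex=0
Op 5: F0 acks idx 3 -> match: F0=3 F1=0 F2=3; commitIndex=3
Op 6: F1 acks idx 2 -> match: F0=3 F1=2 F2=3; commitIndex=3

Answer: 1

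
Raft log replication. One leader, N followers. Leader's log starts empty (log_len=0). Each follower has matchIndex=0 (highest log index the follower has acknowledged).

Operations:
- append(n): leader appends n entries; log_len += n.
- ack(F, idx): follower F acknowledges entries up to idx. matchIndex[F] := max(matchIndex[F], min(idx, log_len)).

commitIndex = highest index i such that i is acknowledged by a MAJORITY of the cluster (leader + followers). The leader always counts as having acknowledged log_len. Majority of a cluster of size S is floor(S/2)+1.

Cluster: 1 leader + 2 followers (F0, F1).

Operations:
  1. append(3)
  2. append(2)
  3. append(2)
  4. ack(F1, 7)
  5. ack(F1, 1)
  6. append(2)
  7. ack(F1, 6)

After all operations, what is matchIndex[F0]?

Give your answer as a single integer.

Op 1: append 3 -> log_len=3
Op 2: append 2 -> log_len=5
Op 3: append 2 -> log_len=7
Op 4: F1 acks idx 7 -> match: F0=0 F1=7; commitIndex=7
Op 5: F1 acks idx 1 -> match: F0=0 F1=7; commitIndex=7
Op 6: append 2 -> log_len=9
Op 7: F1 acks idx 6 -> match: F0=0 F1=7; commitIndex=7

Answer: 0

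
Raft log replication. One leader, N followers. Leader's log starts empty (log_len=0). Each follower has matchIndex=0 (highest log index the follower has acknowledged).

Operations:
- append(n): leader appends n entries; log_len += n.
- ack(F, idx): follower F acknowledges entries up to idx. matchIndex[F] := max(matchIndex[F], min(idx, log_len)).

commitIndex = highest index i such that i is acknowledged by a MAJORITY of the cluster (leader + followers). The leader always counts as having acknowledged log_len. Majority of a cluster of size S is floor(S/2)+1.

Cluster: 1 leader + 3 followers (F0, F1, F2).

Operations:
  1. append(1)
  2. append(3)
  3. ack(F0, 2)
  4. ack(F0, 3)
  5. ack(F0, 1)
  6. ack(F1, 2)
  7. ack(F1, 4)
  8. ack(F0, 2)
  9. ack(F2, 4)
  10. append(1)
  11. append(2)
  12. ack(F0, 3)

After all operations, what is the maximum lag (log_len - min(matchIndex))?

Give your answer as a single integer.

Op 1: append 1 -> log_len=1
Op 2: append 3 -> log_len=4
Op 3: F0 acks idx 2 -> match: F0=2 F1=0 F2=0; commitIndex=0
Op 4: F0 acks idx 3 -> match: F0=3 F1=0 F2=0; commitIndex=0
Op 5: F0 acks idx 1 -> match: F0=3 F1=0 F2=0; commitIndex=0
Op 6: F1 acks idx 2 -> match: F0=3 F1=2 F2=0; commitIndex=2
Op 7: F1 acks idx 4 -> match: F0=3 F1=4 F2=0; commitIndex=3
Op 8: F0 acks idx 2 -> match: F0=3 F1=4 F2=0; commitIndex=3
Op 9: F2 acks idx 4 -> match: F0=3 F1=4 F2=4; commitIndex=4
Op 10: append 1 -> log_len=5
Op 11: append 2 -> log_len=7
Op 12: F0 acks idx 3 -> match: F0=3 F1=4 F2=4; commitIndex=4

Answer: 4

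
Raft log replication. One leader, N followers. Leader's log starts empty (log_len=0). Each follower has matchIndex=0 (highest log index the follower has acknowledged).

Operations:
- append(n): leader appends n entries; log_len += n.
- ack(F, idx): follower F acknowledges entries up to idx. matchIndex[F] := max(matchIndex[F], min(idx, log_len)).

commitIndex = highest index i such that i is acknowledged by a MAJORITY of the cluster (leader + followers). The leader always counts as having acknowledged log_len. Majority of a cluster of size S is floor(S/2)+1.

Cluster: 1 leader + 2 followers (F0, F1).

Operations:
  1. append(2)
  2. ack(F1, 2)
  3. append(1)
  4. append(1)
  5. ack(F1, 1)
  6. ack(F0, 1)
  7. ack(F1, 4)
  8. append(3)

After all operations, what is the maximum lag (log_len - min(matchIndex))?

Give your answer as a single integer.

Op 1: append 2 -> log_len=2
Op 2: F1 acks idx 2 -> match: F0=0 F1=2; commitIndex=2
Op 3: append 1 -> log_len=3
Op 4: append 1 -> log_len=4
Op 5: F1 acks idx 1 -> match: F0=0 F1=2; commitIndex=2
Op 6: F0 acks idx 1 -> match: F0=1 F1=2; commitIndex=2
Op 7: F1 acks idx 4 -> match: F0=1 F1=4; commitIndex=4
Op 8: append 3 -> log_len=7

Answer: 6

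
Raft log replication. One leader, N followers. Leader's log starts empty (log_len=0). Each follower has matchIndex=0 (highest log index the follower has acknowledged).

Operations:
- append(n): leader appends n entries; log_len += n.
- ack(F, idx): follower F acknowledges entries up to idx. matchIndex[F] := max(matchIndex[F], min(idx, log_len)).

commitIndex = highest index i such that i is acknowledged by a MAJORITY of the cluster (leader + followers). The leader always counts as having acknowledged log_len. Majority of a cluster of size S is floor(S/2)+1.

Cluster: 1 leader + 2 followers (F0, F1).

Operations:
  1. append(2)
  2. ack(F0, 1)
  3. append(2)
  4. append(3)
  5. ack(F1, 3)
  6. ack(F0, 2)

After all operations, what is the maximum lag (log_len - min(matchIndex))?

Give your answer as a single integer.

Op 1: append 2 -> log_len=2
Op 2: F0 acks idx 1 -> match: F0=1 F1=0; commitIndex=1
Op 3: append 2 -> log_len=4
Op 4: append 3 -> log_len=7
Op 5: F1 acks idx 3 -> match: F0=1 F1=3; commitIndex=3
Op 6: F0 acks idx 2 -> match: F0=2 F1=3; commitIndex=3

Answer: 5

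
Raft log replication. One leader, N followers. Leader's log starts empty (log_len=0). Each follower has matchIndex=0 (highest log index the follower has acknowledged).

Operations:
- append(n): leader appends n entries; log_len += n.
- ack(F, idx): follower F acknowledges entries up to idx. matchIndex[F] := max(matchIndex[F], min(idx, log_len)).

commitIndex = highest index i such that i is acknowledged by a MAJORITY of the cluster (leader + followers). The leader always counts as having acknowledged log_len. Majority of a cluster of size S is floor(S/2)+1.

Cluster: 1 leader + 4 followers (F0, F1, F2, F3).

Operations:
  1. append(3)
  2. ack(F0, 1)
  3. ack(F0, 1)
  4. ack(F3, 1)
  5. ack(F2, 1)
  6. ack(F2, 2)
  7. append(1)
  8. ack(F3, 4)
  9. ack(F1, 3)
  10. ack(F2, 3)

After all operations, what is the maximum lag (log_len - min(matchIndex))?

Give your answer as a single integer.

Answer: 3

Derivation:
Op 1: append 3 -> log_len=3
Op 2: F0 acks idx 1 -> match: F0=1 F1=0 F2=0 F3=0; commitIndex=0
Op 3: F0 acks idx 1 -> match: F0=1 F1=0 F2=0 F3=0; commitIndex=0
Op 4: F3 acks idx 1 -> match: F0=1 F1=0 F2=0 F3=1; commitIndex=1
Op 5: F2 acks idx 1 -> match: F0=1 F1=0 F2=1 F3=1; commitIndex=1
Op 6: F2 acks idx 2 -> match: F0=1 F1=0 F2=2 F3=1; commitIndex=1
Op 7: append 1 -> log_len=4
Op 8: F3 acks idx 4 -> match: F0=1 F1=0 F2=2 F3=4; commitIndex=2
Op 9: F1 acks idx 3 -> match: F0=1 F1=3 F2=2 F3=4; commitIndex=3
Op 10: F2 acks idx 3 -> match: F0=1 F1=3 F2=3 F3=4; commitIndex=3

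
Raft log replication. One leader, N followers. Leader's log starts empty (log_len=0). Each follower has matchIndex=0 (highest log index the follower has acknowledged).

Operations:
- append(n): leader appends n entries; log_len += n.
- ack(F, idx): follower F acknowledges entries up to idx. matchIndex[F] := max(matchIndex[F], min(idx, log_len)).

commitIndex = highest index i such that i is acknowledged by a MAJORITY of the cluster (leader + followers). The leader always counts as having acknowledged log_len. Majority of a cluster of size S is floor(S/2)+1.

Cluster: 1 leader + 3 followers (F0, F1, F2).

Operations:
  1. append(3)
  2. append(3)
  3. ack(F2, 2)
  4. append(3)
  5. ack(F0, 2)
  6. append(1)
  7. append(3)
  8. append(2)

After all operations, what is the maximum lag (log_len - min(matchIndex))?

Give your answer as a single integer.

Answer: 15

Derivation:
Op 1: append 3 -> log_len=3
Op 2: append 3 -> log_len=6
Op 3: F2 acks idx 2 -> match: F0=0 F1=0 F2=2; commitIndex=0
Op 4: append 3 -> log_len=9
Op 5: F0 acks idx 2 -> match: F0=2 F1=0 F2=2; commitIndex=2
Op 6: append 1 -> log_len=10
Op 7: append 3 -> log_len=13
Op 8: append 2 -> log_len=15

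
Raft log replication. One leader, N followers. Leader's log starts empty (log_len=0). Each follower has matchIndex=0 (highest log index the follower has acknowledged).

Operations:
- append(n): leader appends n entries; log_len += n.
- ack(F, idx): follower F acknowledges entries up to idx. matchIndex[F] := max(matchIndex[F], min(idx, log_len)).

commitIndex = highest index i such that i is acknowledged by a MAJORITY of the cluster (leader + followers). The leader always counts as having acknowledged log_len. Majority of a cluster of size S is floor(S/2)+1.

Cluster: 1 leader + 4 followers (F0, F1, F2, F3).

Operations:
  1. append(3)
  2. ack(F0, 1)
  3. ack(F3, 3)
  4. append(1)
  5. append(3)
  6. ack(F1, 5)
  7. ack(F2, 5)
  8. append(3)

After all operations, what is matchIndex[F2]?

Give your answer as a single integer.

Answer: 5

Derivation:
Op 1: append 3 -> log_len=3
Op 2: F0 acks idx 1 -> match: F0=1 F1=0 F2=0 F3=0; commitIndex=0
Op 3: F3 acks idx 3 -> match: F0=1 F1=0 F2=0 F3=3; commitIndex=1
Op 4: append 1 -> log_len=4
Op 5: append 3 -> log_len=7
Op 6: F1 acks idx 5 -> match: F0=1 F1=5 F2=0 F3=3; commitIndex=3
Op 7: F2 acks idx 5 -> match: F0=1 F1=5 F2=5 F3=3; commitIndex=5
Op 8: append 3 -> log_len=10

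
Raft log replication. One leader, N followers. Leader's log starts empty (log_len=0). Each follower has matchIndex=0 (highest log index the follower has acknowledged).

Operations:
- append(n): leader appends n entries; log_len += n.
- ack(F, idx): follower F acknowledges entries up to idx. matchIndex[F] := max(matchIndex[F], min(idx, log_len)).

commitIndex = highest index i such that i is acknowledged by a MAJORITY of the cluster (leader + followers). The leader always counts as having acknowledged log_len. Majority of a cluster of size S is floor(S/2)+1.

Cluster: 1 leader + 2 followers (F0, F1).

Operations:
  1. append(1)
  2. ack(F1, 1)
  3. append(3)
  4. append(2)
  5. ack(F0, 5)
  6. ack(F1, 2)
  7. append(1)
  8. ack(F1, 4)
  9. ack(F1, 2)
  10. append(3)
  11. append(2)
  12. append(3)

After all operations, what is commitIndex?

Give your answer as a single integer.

Answer: 5

Derivation:
Op 1: append 1 -> log_len=1
Op 2: F1 acks idx 1 -> match: F0=0 F1=1; commitIndex=1
Op 3: append 3 -> log_len=4
Op 4: append 2 -> log_len=6
Op 5: F0 acks idx 5 -> match: F0=5 F1=1; commitIndex=5
Op 6: F1 acks idx 2 -> match: F0=5 F1=2; commitIndex=5
Op 7: append 1 -> log_len=7
Op 8: F1 acks idx 4 -> match: F0=5 F1=4; commitIndex=5
Op 9: F1 acks idx 2 -> match: F0=5 F1=4; commitIndex=5
Op 10: append 3 -> log_len=10
Op 11: append 2 -> log_len=12
Op 12: append 3 -> log_len=15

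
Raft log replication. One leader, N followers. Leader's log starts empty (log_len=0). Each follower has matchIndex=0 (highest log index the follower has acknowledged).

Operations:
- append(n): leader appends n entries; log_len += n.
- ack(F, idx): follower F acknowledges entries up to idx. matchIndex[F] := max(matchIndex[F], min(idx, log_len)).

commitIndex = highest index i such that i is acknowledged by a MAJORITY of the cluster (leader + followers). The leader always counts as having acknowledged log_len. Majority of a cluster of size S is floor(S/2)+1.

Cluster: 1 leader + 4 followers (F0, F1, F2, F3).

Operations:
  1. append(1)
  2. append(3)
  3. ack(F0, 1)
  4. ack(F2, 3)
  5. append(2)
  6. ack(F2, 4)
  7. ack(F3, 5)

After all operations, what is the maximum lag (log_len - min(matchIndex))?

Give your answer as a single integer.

Op 1: append 1 -> log_len=1
Op 2: append 3 -> log_len=4
Op 3: F0 acks idx 1 -> match: F0=1 F1=0 F2=0 F3=0; commitIndex=0
Op 4: F2 acks idx 3 -> match: F0=1 F1=0 F2=3 F3=0; commitIndex=1
Op 5: append 2 -> log_len=6
Op 6: F2 acks idx 4 -> match: F0=1 F1=0 F2=4 F3=0; commitIndex=1
Op 7: F3 acks idx 5 -> match: F0=1 F1=0 F2=4 F3=5; commitIndex=4

Answer: 6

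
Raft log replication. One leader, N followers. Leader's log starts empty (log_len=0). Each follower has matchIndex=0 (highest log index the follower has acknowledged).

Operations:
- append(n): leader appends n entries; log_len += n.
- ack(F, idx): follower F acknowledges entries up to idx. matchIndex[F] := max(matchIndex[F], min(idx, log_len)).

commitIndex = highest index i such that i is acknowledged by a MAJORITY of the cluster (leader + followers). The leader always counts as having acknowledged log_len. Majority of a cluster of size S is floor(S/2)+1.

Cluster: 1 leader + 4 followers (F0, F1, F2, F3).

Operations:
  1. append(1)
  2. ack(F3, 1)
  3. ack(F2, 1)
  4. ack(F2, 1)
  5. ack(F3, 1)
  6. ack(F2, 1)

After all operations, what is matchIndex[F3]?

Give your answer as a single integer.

Op 1: append 1 -> log_len=1
Op 2: F3 acks idx 1 -> match: F0=0 F1=0 F2=0 F3=1; commitIndex=0
Op 3: F2 acks idx 1 -> match: F0=0 F1=0 F2=1 F3=1; commitIndex=1
Op 4: F2 acks idx 1 -> match: F0=0 F1=0 F2=1 F3=1; commitIndex=1
Op 5: F3 acks idx 1 -> match: F0=0 F1=0 F2=1 F3=1; commitIndex=1
Op 6: F2 acks idx 1 -> match: F0=0 F1=0 F2=1 F3=1; commitIndex=1

Answer: 1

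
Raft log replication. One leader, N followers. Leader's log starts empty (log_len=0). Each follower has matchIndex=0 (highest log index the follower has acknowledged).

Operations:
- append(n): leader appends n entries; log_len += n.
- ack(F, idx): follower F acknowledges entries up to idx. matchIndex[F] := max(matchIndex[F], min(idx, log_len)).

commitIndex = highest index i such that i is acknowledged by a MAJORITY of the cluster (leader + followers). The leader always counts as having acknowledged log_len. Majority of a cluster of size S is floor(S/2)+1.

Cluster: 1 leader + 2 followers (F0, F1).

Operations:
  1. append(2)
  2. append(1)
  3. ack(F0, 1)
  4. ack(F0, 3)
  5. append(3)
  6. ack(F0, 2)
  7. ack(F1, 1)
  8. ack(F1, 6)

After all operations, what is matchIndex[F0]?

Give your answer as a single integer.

Answer: 3

Derivation:
Op 1: append 2 -> log_len=2
Op 2: append 1 -> log_len=3
Op 3: F0 acks idx 1 -> match: F0=1 F1=0; commitIndex=1
Op 4: F0 acks idx 3 -> match: F0=3 F1=0; commitIndex=3
Op 5: append 3 -> log_len=6
Op 6: F0 acks idx 2 -> match: F0=3 F1=0; commitIndex=3
Op 7: F1 acks idx 1 -> match: F0=3 F1=1; commitIndex=3
Op 8: F1 acks idx 6 -> match: F0=3 F1=6; commitIndex=6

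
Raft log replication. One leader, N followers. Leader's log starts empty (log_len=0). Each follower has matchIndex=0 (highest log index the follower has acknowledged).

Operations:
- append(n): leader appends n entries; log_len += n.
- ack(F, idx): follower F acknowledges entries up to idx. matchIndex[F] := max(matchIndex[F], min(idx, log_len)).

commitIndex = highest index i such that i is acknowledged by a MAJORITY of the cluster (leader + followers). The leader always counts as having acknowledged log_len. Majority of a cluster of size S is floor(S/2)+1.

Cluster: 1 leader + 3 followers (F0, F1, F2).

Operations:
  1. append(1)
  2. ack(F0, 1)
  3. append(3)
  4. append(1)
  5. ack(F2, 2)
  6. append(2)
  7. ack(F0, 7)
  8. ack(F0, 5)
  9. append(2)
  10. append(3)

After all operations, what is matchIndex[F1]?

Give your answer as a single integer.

Op 1: append 1 -> log_len=1
Op 2: F0 acks idx 1 -> match: F0=1 F1=0 F2=0; commitIndex=0
Op 3: append 3 -> log_len=4
Op 4: append 1 -> log_len=5
Op 5: F2 acks idx 2 -> match: F0=1 F1=0 F2=2; commitIndex=1
Op 6: append 2 -> log_len=7
Op 7: F0 acks idx 7 -> match: F0=7 F1=0 F2=2; commitIndex=2
Op 8: F0 acks idx 5 -> match: F0=7 F1=0 F2=2; commitIndex=2
Op 9: append 2 -> log_len=9
Op 10: append 3 -> log_len=12

Answer: 0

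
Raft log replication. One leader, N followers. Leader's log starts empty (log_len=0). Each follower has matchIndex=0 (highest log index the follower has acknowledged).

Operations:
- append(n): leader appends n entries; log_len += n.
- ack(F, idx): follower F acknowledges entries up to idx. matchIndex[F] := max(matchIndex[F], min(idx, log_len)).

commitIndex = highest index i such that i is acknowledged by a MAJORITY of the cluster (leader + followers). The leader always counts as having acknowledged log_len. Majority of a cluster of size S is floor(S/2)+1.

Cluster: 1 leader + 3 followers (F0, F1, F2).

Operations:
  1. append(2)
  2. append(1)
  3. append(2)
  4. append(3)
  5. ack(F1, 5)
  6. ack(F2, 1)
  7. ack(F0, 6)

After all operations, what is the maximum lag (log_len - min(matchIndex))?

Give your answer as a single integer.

Op 1: append 2 -> log_len=2
Op 2: append 1 -> log_len=3
Op 3: append 2 -> log_len=5
Op 4: append 3 -> log_len=8
Op 5: F1 acks idx 5 -> match: F0=0 F1=5 F2=0; commitIndex=0
Op 6: F2 acks idx 1 -> match: F0=0 F1=5 F2=1; commitIndex=1
Op 7: F0 acks idx 6 -> match: F0=6 F1=5 F2=1; commitIndex=5

Answer: 7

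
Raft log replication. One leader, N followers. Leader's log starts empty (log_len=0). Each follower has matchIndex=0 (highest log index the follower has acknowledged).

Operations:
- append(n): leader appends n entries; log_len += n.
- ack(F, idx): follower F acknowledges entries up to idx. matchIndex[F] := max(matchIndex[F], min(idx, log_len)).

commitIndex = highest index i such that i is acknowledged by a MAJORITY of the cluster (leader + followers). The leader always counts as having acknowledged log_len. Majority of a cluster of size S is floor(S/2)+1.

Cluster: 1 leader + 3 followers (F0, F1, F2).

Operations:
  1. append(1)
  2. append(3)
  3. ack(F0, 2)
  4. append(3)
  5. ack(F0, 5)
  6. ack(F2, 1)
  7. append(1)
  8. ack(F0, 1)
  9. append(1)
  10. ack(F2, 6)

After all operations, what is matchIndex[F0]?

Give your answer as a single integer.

Answer: 5

Derivation:
Op 1: append 1 -> log_len=1
Op 2: append 3 -> log_len=4
Op 3: F0 acks idx 2 -> match: F0=2 F1=0 F2=0; commitIndex=0
Op 4: append 3 -> log_len=7
Op 5: F0 acks idx 5 -> match: F0=5 F1=0 F2=0; commitIndex=0
Op 6: F2 acks idx 1 -> match: F0=5 F1=0 F2=1; commitIndex=1
Op 7: append 1 -> log_len=8
Op 8: F0 acks idx 1 -> match: F0=5 F1=0 F2=1; commitIndex=1
Op 9: append 1 -> log_len=9
Op 10: F2 acks idx 6 -> match: F0=5 F1=0 F2=6; commitIndex=5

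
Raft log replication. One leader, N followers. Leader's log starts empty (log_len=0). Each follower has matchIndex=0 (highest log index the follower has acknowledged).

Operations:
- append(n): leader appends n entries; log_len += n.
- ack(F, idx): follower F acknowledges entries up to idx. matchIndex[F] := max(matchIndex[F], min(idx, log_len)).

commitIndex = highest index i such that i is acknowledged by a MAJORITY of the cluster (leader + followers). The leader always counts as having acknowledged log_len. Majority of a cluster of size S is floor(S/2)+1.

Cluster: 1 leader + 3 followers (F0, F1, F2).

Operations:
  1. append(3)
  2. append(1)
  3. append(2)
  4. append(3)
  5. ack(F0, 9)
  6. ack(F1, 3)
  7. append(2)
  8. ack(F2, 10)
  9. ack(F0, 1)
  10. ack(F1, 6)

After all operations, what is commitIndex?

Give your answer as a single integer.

Op 1: append 3 -> log_len=3
Op 2: append 1 -> log_len=4
Op 3: append 2 -> log_len=6
Op 4: append 3 -> log_len=9
Op 5: F0 acks idx 9 -> match: F0=9 F1=0 F2=0; commitIndex=0
Op 6: F1 acks idx 3 -> match: F0=9 F1=3 F2=0; commitIndex=3
Op 7: append 2 -> log_len=11
Op 8: F2 acks idx 10 -> match: F0=9 F1=3 F2=10; commitIndex=9
Op 9: F0 acks idx 1 -> match: F0=9 F1=3 F2=10; commitIndex=9
Op 10: F1 acks idx 6 -> match: F0=9 F1=6 F2=10; commitIndex=9

Answer: 9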